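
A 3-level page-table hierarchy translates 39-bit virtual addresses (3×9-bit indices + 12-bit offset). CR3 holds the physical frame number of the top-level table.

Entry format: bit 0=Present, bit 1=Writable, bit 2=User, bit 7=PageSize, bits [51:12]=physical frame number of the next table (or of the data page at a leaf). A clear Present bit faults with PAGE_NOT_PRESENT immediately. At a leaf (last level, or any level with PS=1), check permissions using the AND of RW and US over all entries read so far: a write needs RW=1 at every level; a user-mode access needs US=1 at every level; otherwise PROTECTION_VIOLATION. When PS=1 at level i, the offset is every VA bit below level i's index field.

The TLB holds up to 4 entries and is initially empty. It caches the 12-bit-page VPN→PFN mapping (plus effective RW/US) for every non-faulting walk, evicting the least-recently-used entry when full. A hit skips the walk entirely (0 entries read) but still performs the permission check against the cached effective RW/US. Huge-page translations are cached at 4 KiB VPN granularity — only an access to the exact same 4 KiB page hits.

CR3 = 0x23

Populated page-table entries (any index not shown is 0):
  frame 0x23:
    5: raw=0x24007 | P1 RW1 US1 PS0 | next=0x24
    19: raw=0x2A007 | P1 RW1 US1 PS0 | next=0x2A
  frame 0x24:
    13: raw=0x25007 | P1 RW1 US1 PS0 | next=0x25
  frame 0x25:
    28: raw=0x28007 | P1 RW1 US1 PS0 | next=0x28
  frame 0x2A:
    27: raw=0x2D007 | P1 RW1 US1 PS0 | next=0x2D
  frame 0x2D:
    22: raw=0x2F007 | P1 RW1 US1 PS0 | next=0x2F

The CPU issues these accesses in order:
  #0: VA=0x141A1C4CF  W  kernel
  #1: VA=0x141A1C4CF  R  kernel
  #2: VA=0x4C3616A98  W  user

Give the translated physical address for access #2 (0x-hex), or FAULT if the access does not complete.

Walk each access:
#0 VA=0x141A1C4CF (w,kernel):
  [0] read 0x23 idx=5: raw=0x24007 flags P=1 W=1 U=1 S=0
  [1] read 0x24 idx=13: raw=0x25007 flags P=1 W=1 U=1 S=0
  [2] read 0x25 idx=28: raw=0x28007 flags P=1 W=1 U=1 S=0
  → PA=0x284CF  (3 entries read)
#1 VA=0x141A1C4CF (r,kernel):
  TLB hit vpn=0x141A1C → PA=0x284CF
#2 VA=0x4C3616A98 (w,user):
  [0] read 0x23 idx=19: raw=0x2A007 flags P=1 W=1 U=1 S=0
  [1] read 0x2A idx=27: raw=0x2D007 flags P=1 W=1 U=1 S=0
  [2] read 0x2D idx=22: raw=0x2F007 flags P=1 W=1 U=1 S=0
  → PA=0x2FA98  (3 entries read)

Access #2 PA: 0x2FA98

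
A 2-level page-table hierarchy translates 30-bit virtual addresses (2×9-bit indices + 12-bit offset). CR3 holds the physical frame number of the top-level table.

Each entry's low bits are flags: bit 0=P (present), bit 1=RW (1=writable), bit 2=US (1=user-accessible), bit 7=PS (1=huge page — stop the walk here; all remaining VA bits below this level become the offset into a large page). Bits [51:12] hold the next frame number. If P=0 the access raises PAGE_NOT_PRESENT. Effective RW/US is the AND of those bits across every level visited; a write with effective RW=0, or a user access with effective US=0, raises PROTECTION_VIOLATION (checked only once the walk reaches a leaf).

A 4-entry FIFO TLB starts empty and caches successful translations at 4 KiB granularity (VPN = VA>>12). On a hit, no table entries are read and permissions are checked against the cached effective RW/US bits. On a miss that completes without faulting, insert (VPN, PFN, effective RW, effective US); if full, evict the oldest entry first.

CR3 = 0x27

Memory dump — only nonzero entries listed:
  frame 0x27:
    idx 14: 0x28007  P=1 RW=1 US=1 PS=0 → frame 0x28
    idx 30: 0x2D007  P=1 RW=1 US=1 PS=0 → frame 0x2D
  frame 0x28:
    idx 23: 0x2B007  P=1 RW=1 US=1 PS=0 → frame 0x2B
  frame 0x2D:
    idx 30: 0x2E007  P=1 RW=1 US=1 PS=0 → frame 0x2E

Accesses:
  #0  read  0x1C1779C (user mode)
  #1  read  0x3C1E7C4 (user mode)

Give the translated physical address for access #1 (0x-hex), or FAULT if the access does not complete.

Trace:
#0 VA=0x1C1779C (r,user):
  L0: frame=0x27 idx=14 entry=0x28007 [P=1 RW=1 US=1 PS=0]
  L1: frame=0x28 idx=23 entry=0x2B007 [P=1 RW=1 US=1 PS=0]
  ✓ 0x2B79C  — 2 lookups
#1 VA=0x3C1E7C4 (r,user):
  L0: frame=0x27 idx=30 entry=0x2D007 [P=1 RW=1 US=1 PS=0]
  L1: frame=0x2D idx=30 entry=0x2E007 [P=1 RW=1 US=1 PS=0]
  ✓ 0x2E7C4  — 2 lookups

Access #1 PA: 0x2E7C4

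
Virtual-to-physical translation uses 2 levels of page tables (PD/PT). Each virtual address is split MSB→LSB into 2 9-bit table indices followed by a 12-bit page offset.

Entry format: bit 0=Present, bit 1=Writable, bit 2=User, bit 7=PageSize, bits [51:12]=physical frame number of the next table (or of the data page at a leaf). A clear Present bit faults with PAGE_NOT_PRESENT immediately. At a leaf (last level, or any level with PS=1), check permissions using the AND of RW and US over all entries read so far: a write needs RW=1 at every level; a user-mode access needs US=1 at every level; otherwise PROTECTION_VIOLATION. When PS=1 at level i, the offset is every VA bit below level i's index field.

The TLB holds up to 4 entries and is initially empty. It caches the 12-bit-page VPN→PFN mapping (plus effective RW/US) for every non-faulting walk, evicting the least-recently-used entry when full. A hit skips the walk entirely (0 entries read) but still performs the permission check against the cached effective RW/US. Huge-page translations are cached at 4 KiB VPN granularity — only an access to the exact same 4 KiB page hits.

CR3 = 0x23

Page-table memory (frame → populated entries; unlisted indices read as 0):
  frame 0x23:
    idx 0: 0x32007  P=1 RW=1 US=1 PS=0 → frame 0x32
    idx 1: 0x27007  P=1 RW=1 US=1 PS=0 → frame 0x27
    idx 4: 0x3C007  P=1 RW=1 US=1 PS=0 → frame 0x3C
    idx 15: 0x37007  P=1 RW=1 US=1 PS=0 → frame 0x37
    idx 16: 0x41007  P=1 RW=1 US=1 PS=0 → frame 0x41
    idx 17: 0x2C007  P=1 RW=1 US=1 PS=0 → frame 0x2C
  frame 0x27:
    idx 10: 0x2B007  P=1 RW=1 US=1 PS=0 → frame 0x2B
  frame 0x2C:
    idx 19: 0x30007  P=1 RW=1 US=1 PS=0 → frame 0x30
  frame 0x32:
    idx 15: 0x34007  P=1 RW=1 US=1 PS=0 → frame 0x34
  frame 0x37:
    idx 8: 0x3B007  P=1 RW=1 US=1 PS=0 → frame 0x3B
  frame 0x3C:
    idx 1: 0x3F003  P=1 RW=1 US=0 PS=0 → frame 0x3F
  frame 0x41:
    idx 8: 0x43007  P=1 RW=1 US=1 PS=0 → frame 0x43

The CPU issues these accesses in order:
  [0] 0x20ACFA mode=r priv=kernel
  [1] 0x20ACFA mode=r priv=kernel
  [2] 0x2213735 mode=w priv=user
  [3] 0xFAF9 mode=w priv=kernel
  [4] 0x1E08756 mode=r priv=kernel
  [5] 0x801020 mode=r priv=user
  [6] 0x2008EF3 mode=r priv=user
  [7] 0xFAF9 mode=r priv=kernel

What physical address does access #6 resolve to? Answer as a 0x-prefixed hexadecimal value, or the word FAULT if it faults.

Trace:
#0 VA=0x20ACFA (r,kernel):
  L0: frame=0x23 idx=1 entry=0x27007 [P=1 RW=1 US=1 PS=0]
  L1: frame=0x27 idx=10 entry=0x2B007 [P=1 RW=1 US=1 PS=0]
  ⇒ phys 0x2BCFA  [2 reads]
#1 VA=0x20ACFA (r,kernel):
  TLB hit vpn=0x20A → PA=0x2BCFA
#2 VA=0x2213735 (w,user):
  L0: frame=0x23 idx=17 entry=0x2C007 [P=1 RW=1 US=1 PS=0]
  L1: frame=0x2C idx=19 entry=0x30007 [P=1 RW=1 US=1 PS=0]
  ⇒ phys 0x30735  [2 reads]
#3 VA=0xFAF9 (w,kernel):
  L0: frame=0x23 idx=0 entry=0x32007 [P=1 RW=1 US=1 PS=0]
  L1: frame=0x32 idx=15 entry=0x34007 [P=1 RW=1 US=1 PS=0]
  ⇒ phys 0x34AF9  [2 reads]
#4 VA=0x1E08756 (r,kernel):
  L0: frame=0x23 idx=15 entry=0x37007 [P=1 RW=1 US=1 PS=0]
  L1: frame=0x37 idx=8 entry=0x3B007 [P=1 RW=1 US=1 PS=0]
  ⇒ phys 0x3B756  [2 reads]
#5 VA=0x801020 (r,user):
  L0: frame=0x23 idx=4 entry=0x3C007 [P=1 RW=1 US=1 PS=0]
  L1: frame=0x3C idx=1 entry=0x3F003 [P=1 RW=1 US=0 PS=0]
  ✗ PROTECTION_VIOLATION  [2 reads]
#6 VA=0x2008EF3 (r,user):
  L0: frame=0x23 idx=16 entry=0x41007 [P=1 RW=1 US=1 PS=0]
  L1: frame=0x41 idx=8 entry=0x43007 [P=1 RW=1 US=1 PS=0]
  ⇒ phys 0x43EF3  [2 reads]
#7 VA=0xFAF9 (r,kernel):
  TLB hit vpn=0xF → PA=0x34AF9

Access #6 PA: 0x43EF3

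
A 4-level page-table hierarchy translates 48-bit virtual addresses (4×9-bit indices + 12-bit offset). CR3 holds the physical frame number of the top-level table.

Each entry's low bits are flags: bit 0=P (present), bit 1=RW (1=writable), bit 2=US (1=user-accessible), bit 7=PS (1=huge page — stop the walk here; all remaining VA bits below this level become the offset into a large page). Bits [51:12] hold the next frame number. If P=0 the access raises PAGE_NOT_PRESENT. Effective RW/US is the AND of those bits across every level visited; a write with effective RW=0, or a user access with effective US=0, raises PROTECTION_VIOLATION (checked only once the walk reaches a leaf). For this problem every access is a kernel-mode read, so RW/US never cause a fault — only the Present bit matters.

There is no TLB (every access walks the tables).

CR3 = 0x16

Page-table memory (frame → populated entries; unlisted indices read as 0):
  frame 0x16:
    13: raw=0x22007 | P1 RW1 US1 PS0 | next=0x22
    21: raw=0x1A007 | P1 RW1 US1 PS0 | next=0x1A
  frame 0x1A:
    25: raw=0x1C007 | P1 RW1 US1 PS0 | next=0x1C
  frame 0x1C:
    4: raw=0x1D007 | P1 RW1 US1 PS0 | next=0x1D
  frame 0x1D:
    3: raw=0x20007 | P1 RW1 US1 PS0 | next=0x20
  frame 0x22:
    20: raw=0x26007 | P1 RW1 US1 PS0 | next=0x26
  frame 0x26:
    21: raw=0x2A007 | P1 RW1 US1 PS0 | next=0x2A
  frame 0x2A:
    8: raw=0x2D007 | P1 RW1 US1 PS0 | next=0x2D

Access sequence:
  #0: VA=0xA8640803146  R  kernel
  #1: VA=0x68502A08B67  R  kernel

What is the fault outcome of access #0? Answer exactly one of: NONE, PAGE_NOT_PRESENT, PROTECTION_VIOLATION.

Per-access translation:
#0 VA=0xA8640803146 (r,kernel):
  L0 @0x16[21] → 0x1A007  P=1,RW=1,US=1,PS=0
  L1 @0x1A[25] → 0x1C007  P=1,RW=1,US=1,PS=0
  L2 @0x1C[4] → 0x1D007  P=1,RW=1,US=1,PS=0
  L3 @0x1D[3] → 0x20007  P=1,RW=1,US=1,PS=0
  → PA=0x20146  (4 entries read)
#1 VA=0x68502A08B67 (r,kernel):
  L0 @0x16[13] → 0x22007  P=1,RW=1,US=1,PS=0
  L1 @0x22[20] → 0x26007  P=1,RW=1,US=1,PS=0
  L2 @0x26[21] → 0x2A007  P=1,RW=1,US=1,PS=0
  L3 @0x2A[8] → 0x2D007  P=1,RW=1,US=1,PS=0
  → PA=0x2DB67  (4 entries read)

Access #0 fault: NONE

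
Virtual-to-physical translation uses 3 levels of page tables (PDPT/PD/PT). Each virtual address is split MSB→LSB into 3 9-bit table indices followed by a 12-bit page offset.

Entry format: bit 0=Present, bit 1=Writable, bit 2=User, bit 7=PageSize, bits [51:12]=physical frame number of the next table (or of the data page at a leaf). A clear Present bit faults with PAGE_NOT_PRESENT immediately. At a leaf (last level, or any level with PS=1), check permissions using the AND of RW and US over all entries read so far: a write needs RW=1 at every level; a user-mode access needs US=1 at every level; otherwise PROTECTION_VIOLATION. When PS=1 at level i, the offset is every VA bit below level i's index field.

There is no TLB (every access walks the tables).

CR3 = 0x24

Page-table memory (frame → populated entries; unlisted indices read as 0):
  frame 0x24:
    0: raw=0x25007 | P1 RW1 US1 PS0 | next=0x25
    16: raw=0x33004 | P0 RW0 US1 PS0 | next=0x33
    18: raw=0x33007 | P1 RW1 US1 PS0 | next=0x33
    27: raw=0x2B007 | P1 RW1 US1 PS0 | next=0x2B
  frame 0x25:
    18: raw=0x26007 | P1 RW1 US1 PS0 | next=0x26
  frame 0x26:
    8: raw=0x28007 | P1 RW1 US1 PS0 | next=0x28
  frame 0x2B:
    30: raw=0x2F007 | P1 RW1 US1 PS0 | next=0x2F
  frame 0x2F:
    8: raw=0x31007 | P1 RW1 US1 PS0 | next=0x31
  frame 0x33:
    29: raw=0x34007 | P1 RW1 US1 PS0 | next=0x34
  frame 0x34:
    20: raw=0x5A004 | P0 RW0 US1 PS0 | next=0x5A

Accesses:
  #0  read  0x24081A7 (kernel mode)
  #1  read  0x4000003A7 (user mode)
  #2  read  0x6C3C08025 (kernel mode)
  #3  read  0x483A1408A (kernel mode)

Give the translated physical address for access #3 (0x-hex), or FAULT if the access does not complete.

Trace:
#0 VA=0x24081A7 (r,kernel):
  lvl0: tbl 0x24, slot 0 ⇒ 0x25007 (P1/RW1/US1/PS0)
  lvl1: tbl 0x25, slot 18 ⇒ 0x26007 (P1/RW1/US1/PS0)
  lvl2: tbl 0x26, slot 8 ⇒ 0x28007 (P1/RW1/US1/PS0)
  ✓ 0x281A7  — 3 lookups
#1 VA=0x4000003A7 (r,user):
  lvl0: tbl 0x24, slot 16 ⇒ 0x33004 (P0/RW0/US1/PS0)
  → PAGE_NOT_PRESENT  (1 entries read)
#2 VA=0x6C3C08025 (r,kernel):
  lvl0: tbl 0x24, slot 27 ⇒ 0x2B007 (P1/RW1/US1/PS0)
  lvl1: tbl 0x2B, slot 30 ⇒ 0x2F007 (P1/RW1/US1/PS0)
  lvl2: tbl 0x2F, slot 8 ⇒ 0x31007 (P1/RW1/US1/PS0)
  ✓ 0x31025  — 3 lookups
#3 VA=0x483A1408A (r,kernel):
  lvl0: tbl 0x24, slot 18 ⇒ 0x33007 (P1/RW1/US1/PS0)
  lvl1: tbl 0x33, slot 29 ⇒ 0x34007 (P1/RW1/US1/PS0)
  lvl2: tbl 0x34, slot 20 ⇒ 0x5A004 (P0/RW0/US1/PS0)
  → PAGE_NOT_PRESENT  (3 entries read)

Access #3 PA: FAULT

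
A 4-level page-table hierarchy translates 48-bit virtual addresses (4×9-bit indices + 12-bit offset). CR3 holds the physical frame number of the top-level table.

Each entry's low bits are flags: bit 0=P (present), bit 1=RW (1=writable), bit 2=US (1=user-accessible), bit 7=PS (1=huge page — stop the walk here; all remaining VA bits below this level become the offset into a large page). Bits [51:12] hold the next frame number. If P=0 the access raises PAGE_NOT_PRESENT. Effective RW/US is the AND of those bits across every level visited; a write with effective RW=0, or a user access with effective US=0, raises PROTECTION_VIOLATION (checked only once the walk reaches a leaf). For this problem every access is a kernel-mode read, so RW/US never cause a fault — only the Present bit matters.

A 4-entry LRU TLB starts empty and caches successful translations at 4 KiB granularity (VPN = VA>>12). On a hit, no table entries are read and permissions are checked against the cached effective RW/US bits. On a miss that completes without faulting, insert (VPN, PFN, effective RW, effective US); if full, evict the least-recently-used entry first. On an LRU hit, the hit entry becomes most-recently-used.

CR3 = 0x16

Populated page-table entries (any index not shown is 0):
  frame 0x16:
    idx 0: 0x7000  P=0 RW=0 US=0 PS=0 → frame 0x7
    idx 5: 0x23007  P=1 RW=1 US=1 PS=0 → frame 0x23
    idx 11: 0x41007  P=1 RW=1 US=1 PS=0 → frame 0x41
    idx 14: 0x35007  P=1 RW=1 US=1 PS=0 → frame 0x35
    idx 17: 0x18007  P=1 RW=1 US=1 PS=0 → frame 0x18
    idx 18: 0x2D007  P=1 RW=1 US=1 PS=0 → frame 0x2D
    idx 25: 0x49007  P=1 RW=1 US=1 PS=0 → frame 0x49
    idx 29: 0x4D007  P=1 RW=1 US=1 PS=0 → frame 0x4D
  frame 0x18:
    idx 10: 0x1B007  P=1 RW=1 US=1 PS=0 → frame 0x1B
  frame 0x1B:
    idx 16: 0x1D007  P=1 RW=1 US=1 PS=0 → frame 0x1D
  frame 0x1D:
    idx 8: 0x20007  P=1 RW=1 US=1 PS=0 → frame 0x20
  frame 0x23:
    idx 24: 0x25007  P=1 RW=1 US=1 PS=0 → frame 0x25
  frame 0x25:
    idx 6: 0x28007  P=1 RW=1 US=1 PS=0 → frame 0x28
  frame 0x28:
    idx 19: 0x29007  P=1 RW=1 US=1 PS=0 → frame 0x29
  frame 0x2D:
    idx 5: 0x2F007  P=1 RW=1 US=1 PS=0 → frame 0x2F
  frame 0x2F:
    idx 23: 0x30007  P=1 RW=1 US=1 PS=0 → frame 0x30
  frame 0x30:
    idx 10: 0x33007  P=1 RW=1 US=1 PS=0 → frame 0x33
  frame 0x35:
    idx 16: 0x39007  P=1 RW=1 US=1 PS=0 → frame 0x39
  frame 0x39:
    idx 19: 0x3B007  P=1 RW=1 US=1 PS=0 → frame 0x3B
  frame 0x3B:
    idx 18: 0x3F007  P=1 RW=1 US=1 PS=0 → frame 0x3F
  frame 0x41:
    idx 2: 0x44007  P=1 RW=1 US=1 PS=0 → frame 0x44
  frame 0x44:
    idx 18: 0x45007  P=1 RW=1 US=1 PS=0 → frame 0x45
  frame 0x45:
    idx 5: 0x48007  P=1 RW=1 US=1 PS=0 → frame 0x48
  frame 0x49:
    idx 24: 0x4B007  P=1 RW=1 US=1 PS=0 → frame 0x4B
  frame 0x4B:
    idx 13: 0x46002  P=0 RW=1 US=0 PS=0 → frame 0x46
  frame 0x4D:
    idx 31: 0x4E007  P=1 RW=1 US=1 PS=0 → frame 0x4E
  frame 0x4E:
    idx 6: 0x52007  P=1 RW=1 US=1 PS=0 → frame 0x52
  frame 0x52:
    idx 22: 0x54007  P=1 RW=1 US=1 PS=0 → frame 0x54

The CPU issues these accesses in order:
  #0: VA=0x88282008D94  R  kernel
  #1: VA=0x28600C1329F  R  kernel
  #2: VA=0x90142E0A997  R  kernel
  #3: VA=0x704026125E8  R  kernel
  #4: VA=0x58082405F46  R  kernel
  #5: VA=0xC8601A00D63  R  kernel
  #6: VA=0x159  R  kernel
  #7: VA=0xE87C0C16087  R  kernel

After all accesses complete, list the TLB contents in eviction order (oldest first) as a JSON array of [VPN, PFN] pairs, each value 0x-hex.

Walk each access:
#0 VA=0x88282008D94 (r,kernel):
  [0] read 0x16 idx=17: raw=0x18007 flags P=1 W=1 U=1 S=0
  [1] read 0x18 idx=10: raw=0x1B007 flags P=1 W=1 U=1 S=0
  [2] read 0x1B idx=16: raw=0x1D007 flags P=1 W=1 U=1 S=0
  [3] read 0x1D idx=8: raw=0x20007 flags P=1 W=1 U=1 S=0
  ✓ 0x20D94  — 4 lookups
#1 VA=0x28600C1329F (r,kernel):
  [0] read 0x16 idx=5: raw=0x23007 flags P=1 W=1 U=1 S=0
  [1] read 0x23 idx=24: raw=0x25007 flags P=1 W=1 U=1 S=0
  [2] read 0x25 idx=6: raw=0x28007 flags P=1 W=1 U=1 S=0
  [3] read 0x28 idx=19: raw=0x29007 flags P=1 W=1 U=1 S=0
  ✓ 0x2929F  — 4 lookups
#2 VA=0x90142E0A997 (r,kernel):
  [0] read 0x16 idx=18: raw=0x2D007 flags P=1 W=1 U=1 S=0
  [1] read 0x2D idx=5: raw=0x2F007 flags P=1 W=1 U=1 S=0
  [2] read 0x2F idx=23: raw=0x30007 flags P=1 W=1 U=1 S=0
  [3] read 0x30 idx=10: raw=0x33007 flags P=1 W=1 U=1 S=0
  ✓ 0x33997  — 4 lookups
#3 VA=0x704026125E8 (r,kernel):
  [0] read 0x16 idx=14: raw=0x35007 flags P=1 W=1 U=1 S=0
  [1] read 0x35 idx=16: raw=0x39007 flags P=1 W=1 U=1 S=0
  [2] read 0x39 idx=19: raw=0x3B007 flags P=1 W=1 U=1 S=0
  [3] read 0x3B idx=18: raw=0x3F007 flags P=1 W=1 U=1 S=0
  ✓ 0x3F5E8  — 4 lookups
#4 VA=0x58082405F46 (r,kernel):
  [0] read 0x16 idx=11: raw=0x41007 flags P=1 W=1 U=1 S=0
  [1] read 0x41 idx=2: raw=0x44007 flags P=1 W=1 U=1 S=0
  [2] read 0x44 idx=18: raw=0x45007 flags P=1 W=1 U=1 S=0
  [3] read 0x45 idx=5: raw=0x48007 flags P=1 W=1 U=1 S=0
  ✓ 0x48F46  — 4 lookups
#5 VA=0xC8601A00D63 (r,kernel):
  [0] read 0x16 idx=25: raw=0x49007 flags P=1 W=1 U=1 S=0
  [1] read 0x49 idx=24: raw=0x4B007 flags P=1 W=1 U=1 S=0
  [2] read 0x4B idx=13: raw=0x46002 flags P=0 W=1 U=0 S=0
  → PAGE_NOT_PRESENT  (3 entries read)
#6 VA=0x159 (r,kernel):
  [0] read 0x16 idx=0: raw=0x7000 flags P=0 W=0 U=0 S=0
  → PAGE_NOT_PRESENT  (1 entries read)
#7 VA=0xE87C0C16087 (r,kernel):
  [0] read 0x16 idx=29: raw=0x4D007 flags P=1 W=1 U=1 S=0
  [1] read 0x4D idx=31: raw=0x4E007 flags P=1 W=1 U=1 S=0
  [2] read 0x4E idx=6: raw=0x52007 flags P=1 W=1 U=1 S=0
  [3] read 0x52 idx=22: raw=0x54007 flags P=1 W=1 U=1 S=0
  ✓ 0x54087  — 4 lookups

TLB: [["0x90142E0A", "0x33"], ["0x70402612", "0x3F"], ["0x58082405", "0x48"], ["0xE87C0C16", "0x54"]]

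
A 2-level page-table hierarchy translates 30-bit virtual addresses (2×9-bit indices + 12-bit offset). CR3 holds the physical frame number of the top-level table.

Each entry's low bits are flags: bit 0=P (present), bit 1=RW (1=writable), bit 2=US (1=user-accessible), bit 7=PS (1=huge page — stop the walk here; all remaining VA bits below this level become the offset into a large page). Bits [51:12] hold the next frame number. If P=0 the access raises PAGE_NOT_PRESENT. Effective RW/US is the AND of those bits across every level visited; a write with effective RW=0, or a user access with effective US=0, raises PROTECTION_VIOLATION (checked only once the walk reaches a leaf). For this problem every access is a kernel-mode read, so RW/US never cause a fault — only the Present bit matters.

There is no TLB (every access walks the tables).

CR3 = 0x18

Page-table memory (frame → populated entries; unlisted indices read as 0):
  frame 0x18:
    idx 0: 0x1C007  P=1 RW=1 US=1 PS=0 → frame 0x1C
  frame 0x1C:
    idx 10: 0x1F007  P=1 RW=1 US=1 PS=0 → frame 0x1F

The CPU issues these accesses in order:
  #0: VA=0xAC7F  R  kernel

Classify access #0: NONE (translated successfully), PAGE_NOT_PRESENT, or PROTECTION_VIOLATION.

Walk each access:
#0 VA=0xAC7F (r,kernel):
  L0: frame=0x18 idx=0 entry=0x1C007 [P=1 RW=1 US=1 PS=0]
  L1: frame=0x1C idx=10 entry=0x1F007 [P=1 RW=1 US=1 PS=0]
  → PA=0x1FC7F  (2 entries read)

Access #0 fault: NONE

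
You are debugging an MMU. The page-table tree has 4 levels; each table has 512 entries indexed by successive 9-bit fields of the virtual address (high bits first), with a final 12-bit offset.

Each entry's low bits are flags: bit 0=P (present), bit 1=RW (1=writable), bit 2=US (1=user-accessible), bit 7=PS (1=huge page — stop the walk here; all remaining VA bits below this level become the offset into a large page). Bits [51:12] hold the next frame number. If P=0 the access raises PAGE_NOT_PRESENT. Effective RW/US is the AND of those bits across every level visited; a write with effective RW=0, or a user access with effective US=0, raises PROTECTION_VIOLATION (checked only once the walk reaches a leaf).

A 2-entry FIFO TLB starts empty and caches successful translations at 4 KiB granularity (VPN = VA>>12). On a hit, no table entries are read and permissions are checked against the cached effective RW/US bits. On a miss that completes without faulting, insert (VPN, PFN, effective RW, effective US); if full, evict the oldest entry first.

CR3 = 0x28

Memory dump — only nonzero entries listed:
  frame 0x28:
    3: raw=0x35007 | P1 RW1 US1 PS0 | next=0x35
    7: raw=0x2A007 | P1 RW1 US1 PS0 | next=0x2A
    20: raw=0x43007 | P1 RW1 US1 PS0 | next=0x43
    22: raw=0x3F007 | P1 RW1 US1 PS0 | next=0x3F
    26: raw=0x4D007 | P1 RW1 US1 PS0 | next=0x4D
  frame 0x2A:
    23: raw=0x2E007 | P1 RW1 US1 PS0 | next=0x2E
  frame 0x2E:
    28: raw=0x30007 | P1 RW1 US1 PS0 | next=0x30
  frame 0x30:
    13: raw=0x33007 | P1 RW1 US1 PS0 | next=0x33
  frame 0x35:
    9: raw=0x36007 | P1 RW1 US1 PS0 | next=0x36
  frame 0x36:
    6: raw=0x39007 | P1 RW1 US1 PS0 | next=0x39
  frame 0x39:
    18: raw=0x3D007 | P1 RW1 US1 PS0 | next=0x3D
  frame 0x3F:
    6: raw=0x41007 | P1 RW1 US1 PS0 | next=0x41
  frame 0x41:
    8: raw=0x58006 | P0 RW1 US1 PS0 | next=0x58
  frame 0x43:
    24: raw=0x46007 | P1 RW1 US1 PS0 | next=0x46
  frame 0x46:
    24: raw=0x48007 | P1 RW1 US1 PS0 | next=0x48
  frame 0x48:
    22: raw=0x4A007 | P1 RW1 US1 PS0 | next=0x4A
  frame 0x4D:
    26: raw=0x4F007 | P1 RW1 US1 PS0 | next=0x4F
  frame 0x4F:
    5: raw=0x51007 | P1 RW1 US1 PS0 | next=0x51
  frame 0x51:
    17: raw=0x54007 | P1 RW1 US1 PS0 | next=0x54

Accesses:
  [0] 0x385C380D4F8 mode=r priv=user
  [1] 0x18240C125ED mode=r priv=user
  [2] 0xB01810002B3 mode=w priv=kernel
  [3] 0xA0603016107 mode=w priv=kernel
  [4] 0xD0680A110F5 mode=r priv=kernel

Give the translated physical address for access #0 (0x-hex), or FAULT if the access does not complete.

Per-access translation:
#0 VA=0x385C380D4F8 (r,user):
  lvl0: tbl 0x28, slot 7 ⇒ 0x2A007 (P1/RW1/US1/PS0)
  lvl1: tbl 0x2A, slot 23 ⇒ 0x2E007 (P1/RW1/US1/PS0)
  lvl2: tbl 0x2E, slot 28 ⇒ 0x30007 (P1/RW1/US1/PS0)
  lvl3: tbl 0x30, slot 13 ⇒ 0x33007 (P1/RW1/US1/PS0)
  ✓ 0x334F8  — 4 lookups
#1 VA=0x18240C125ED (r,user):
  lvl0: tbl 0x28, slot 3 ⇒ 0x35007 (P1/RW1/US1/PS0)
  lvl1: tbl 0x35, slot 9 ⇒ 0x36007 (P1/RW1/US1/PS0)
  lvl2: tbl 0x36, slot 6 ⇒ 0x39007 (P1/RW1/US1/PS0)
  lvl3: tbl 0x39, slot 18 ⇒ 0x3D007 (P1/RW1/US1/PS0)
  ✓ 0x3D5ED  — 4 lookups
#2 VA=0xB01810002B3 (w,kernel):
  lvl0: tbl 0x28, slot 22 ⇒ 0x3F007 (P1/RW1/US1/PS0)
  lvl1: tbl 0x3F, slot 6 ⇒ 0x41007 (P1/RW1/US1/PS0)
  lvl2: tbl 0x41, slot 8 ⇒ 0x58006 (P0/RW1/US1/PS0)
  ✗ PAGE_NOT_PRESENT  [3 reads]
#3 VA=0xA0603016107 (w,kernel):
  lvl0: tbl 0x28, slot 20 ⇒ 0x43007 (P1/RW1/US1/PS0)
  lvl1: tbl 0x43, slot 24 ⇒ 0x46007 (P1/RW1/US1/PS0)
  lvl2: tbl 0x46, slot 24 ⇒ 0x48007 (P1/RW1/US1/PS0)
  lvl3: tbl 0x48, slot 22 ⇒ 0x4A007 (P1/RW1/US1/PS0)
  ✓ 0x4A107  — 4 lookups
#4 VA=0xD0680A110F5 (r,kernel):
  lvl0: tbl 0x28, slot 26 ⇒ 0x4D007 (P1/RW1/US1/PS0)
  lvl1: tbl 0x4D, slot 26 ⇒ 0x4F007 (P1/RW1/US1/PS0)
  lvl2: tbl 0x4F, slot 5 ⇒ 0x51007 (P1/RW1/US1/PS0)
  lvl3: tbl 0x51, slot 17 ⇒ 0x54007 (P1/RW1/US1/PS0)
  ✓ 0x540F5  — 4 lookups

Access #0 PA: 0x334F8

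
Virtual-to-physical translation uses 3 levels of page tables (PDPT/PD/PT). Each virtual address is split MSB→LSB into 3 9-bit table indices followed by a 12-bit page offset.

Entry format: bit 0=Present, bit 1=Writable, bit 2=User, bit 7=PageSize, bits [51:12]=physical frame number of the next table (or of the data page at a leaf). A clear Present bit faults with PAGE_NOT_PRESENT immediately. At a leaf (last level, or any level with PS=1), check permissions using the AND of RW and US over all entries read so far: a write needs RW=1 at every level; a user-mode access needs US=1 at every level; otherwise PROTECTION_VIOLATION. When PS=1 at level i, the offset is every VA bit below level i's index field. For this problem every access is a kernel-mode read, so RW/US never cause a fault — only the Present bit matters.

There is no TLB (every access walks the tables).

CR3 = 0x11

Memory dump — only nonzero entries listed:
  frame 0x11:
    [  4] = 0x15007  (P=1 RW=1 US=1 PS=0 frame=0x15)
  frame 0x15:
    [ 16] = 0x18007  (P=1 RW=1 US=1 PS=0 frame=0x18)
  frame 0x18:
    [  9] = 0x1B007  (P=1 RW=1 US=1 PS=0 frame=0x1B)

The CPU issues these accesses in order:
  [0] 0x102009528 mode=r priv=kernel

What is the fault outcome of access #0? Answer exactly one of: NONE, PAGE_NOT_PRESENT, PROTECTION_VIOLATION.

Walk each access:
#0 VA=0x102009528 (r,kernel):
  lvl0: tbl 0x11, slot 4 ⇒ 0x15007 (P1/RW1/US1/PS0)
  lvl1: tbl 0x15, slot 16 ⇒ 0x18007 (P1/RW1/US1/PS0)
  lvl2: tbl 0x18, slot 9 ⇒ 0x1B007 (P1/RW1/US1/PS0)
  → PA=0x1B528  (3 entries read)

Access #0 fault: NONE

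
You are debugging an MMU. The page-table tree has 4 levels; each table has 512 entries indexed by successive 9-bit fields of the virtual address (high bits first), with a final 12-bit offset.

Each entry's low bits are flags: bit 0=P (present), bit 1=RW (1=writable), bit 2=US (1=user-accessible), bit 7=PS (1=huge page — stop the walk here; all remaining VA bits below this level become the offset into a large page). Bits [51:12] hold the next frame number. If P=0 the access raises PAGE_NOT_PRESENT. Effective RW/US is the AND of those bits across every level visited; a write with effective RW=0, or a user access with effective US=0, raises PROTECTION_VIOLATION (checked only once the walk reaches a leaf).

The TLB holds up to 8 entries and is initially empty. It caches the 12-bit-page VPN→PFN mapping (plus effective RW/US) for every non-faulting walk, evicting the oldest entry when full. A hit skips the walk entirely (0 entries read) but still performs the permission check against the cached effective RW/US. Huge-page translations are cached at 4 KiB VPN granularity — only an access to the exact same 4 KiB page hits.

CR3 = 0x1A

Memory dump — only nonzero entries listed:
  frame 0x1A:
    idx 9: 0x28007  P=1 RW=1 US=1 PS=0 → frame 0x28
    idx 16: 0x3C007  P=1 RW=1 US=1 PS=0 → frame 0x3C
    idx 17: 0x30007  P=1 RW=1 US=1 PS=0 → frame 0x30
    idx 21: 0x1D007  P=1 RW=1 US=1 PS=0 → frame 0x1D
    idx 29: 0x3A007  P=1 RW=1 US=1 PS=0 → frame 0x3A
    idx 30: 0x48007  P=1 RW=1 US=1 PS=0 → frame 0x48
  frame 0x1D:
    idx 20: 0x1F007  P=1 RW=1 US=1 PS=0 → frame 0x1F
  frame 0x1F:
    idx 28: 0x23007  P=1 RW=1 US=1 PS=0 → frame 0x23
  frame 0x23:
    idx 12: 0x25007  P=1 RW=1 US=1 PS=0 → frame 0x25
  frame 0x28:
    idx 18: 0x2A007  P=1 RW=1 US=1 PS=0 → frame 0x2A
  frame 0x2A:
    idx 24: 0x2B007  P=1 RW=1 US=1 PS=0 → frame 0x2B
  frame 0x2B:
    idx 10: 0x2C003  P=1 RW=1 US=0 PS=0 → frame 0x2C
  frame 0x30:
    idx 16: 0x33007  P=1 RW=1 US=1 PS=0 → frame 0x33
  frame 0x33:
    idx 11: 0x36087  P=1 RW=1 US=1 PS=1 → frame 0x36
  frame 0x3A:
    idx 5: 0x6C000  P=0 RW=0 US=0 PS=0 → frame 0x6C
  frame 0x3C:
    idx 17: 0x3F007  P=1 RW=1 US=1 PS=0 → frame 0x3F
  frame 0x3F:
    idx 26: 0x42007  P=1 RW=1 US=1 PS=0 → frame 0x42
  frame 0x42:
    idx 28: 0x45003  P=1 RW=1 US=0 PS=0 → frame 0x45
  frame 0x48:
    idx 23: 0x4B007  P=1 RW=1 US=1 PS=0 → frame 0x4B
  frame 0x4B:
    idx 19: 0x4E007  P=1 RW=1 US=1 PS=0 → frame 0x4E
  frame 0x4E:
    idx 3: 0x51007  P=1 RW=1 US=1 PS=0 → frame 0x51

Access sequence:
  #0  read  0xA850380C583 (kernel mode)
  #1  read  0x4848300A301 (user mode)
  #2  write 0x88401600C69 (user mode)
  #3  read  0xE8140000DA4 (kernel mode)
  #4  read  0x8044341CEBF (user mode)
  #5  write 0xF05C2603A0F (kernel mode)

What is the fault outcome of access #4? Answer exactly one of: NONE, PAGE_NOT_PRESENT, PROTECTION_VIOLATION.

Walk each access:
#0 VA=0xA850380C583 (r,kernel):
  [0] read 0x1A idx=21: raw=0x1D007 flags P=1 W=1 U=1 S=0
  [1] read 0x1D idx=20: raw=0x1F007 flags P=1 W=1 U=1 S=0
  [2] read 0x1F idx=28: raw=0x23007 flags P=1 W=1 U=1 S=0
  [3] read 0x23 idx=12: raw=0x25007 flags P=1 W=1 U=1 S=0
  → PA=0x25583  (4 entries read)
#1 VA=0x4848300A301 (r,user):
  [0] read 0x1A idx=9: raw=0x28007 flags P=1 W=1 U=1 S=0
  [1] read 0x28 idx=18: raw=0x2A007 flags P=1 W=1 U=1 S=0
  [2] read 0x2A idx=24: raw=0x2B007 flags P=1 W=1 U=1 S=0
  [3] read 0x2B idx=10: raw=0x2C003 flags P=1 W=1 U=0 S=0
  ⇒ fault: PROTECTION_VIOLATION  — 4 lookups
#2 VA=0x88401600C69 (w,user):
  [0] read 0x1A idx=17: raw=0x30007 flags P=1 W=1 U=1 S=0
  [1] read 0x30 idx=16: raw=0x33007 flags P=1 W=1 U=1 S=0
  [2] read 0x33 idx=11: raw=0x36087 flags P=1 W=1 U=1 S=1
  → PA=0x36C69 (huge @L2)  (3 entries read)
#3 VA=0xE8140000DA4 (r,kernel):
  [0] read 0x1A idx=29: raw=0x3A007 flags P=1 W=1 U=1 S=0
  [1] read 0x3A idx=5: raw=0x6C000 flags P=0 W=0 U=0 S=0
  ⇒ fault: PAGE_NOT_PRESENT  — 2 lookups
#4 VA=0x8044341CEBF (r,user):
  [0] read 0x1A idx=16: raw=0x3C007 flags P=1 W=1 U=1 S=0
  [1] read 0x3C idx=17: raw=0x3F007 flags P=1 W=1 U=1 S=0
  [2] read 0x3F idx=26: raw=0x42007 flags P=1 W=1 U=1 S=0
  [3] read 0x42 idx=28: raw=0x45003 flags P=1 W=1 U=0 S=0
  ⇒ fault: PROTECTION_VIOLATION  — 4 lookups
#5 VA=0xF05C2603A0F (w,kernel):
  [0] read 0x1A idx=30: raw=0x48007 flags P=1 W=1 U=1 S=0
  [1] read 0x48 idx=23: raw=0x4B007 flags P=1 W=1 U=1 S=0
  [2] read 0x4B idx=19: raw=0x4E007 flags P=1 W=1 U=1 S=0
  [3] read 0x4E idx=3: raw=0x51007 flags P=1 W=1 U=1 S=0
  → PA=0x51A0F  (4 entries read)

Access #4 fault: PROTECTION_VIOLATION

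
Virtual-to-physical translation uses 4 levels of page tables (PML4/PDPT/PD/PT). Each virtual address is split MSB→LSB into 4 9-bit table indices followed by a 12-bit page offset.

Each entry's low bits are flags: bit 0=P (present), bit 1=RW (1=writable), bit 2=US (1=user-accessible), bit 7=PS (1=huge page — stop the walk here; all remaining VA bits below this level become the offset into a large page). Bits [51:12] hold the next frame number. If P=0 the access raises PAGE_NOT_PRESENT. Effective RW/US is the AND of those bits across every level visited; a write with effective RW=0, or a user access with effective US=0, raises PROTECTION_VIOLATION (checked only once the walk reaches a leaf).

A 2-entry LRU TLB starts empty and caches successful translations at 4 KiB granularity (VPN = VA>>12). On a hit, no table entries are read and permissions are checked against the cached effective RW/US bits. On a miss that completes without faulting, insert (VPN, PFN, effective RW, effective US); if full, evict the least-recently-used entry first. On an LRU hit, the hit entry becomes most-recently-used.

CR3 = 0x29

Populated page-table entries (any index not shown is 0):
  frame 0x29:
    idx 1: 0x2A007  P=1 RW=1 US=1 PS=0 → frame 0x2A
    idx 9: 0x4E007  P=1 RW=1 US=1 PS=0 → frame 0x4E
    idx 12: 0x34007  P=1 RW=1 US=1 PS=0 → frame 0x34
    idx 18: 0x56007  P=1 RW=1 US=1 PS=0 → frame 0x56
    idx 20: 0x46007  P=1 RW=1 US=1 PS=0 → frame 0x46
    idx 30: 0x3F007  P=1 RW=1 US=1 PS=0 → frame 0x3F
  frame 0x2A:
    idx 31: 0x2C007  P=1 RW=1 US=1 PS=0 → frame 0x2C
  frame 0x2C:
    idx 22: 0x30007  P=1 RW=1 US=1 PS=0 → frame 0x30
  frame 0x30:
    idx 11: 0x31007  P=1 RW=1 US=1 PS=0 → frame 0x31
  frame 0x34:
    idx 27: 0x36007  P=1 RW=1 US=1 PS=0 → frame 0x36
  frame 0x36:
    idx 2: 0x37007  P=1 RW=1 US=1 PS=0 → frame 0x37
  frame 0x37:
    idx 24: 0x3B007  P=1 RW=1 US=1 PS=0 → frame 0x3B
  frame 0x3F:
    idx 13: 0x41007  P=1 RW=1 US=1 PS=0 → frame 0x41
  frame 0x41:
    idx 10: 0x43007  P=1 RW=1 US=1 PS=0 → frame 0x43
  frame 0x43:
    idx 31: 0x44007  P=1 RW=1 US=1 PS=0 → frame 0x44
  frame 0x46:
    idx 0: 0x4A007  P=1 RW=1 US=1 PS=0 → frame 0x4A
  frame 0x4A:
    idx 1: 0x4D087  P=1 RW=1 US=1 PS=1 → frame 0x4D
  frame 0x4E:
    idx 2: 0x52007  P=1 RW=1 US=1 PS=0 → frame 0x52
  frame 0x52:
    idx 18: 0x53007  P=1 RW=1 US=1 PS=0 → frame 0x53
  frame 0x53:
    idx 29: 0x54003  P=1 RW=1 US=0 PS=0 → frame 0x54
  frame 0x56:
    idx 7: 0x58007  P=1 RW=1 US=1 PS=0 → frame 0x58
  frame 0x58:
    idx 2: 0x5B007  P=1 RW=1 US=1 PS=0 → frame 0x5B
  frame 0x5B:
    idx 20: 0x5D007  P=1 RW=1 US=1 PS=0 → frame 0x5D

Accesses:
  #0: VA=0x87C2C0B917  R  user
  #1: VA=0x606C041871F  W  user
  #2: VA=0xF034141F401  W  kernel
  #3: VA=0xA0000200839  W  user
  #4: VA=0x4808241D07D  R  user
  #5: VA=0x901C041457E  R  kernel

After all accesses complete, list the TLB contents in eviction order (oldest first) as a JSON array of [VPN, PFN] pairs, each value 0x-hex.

Walk each access:
#0 VA=0x87C2C0B917 (r,user):
  [0] read 0x29 idx=1: raw=0x2A007 flags P=1 W=1 U=1 S=0
  [1] read 0x2A idx=31: raw=0x2C007 flags P=1 W=1 U=1 S=0
  [2] read 0x2C idx=22: raw=0x30007 flags P=1 W=1 U=1 S=0
  [3] read 0x30 idx=11: raw=0x31007 flags P=1 W=1 U=1 S=0
  ✓ 0x31917  — 4 lookups
#1 VA=0x606C041871F (w,user):
  [0] read 0x29 idx=12: raw=0x34007 flags P=1 W=1 U=1 S=0
  [1] read 0x34 idx=27: raw=0x36007 flags P=1 W=1 U=1 S=0
  [2] read 0x36 idx=2: raw=0x37007 flags P=1 W=1 U=1 S=0
  [3] read 0x37 idx=24: raw=0x3B007 flags P=1 W=1 U=1 S=0
  ✓ 0x3B71F  — 4 lookups
#2 VA=0xF034141F401 (w,kernel):
  [0] read 0x29 idx=30: raw=0x3F007 flags P=1 W=1 U=1 S=0
  [1] read 0x3F idx=13: raw=0x41007 flags P=1 W=1 U=1 S=0
  [2] read 0x41 idx=10: raw=0x43007 flags P=1 W=1 U=1 S=0
  [3] read 0x43 idx=31: raw=0x44007 flags P=1 W=1 U=1 S=0
  ✓ 0x44401  — 4 lookups
#3 VA=0xA0000200839 (w,user):
  [0] read 0x29 idx=20: raw=0x46007 flags P=1 W=1 U=1 S=0
  [1] read 0x46 idx=0: raw=0x4A007 flags P=1 W=1 U=1 S=0
  [2] read 0x4A idx=1: raw=0x4D087 flags P=1 W=1 U=1 S=1
  ✓ 0x4D839 (huge @L2)  — 3 lookups
#4 VA=0x4808241D07D (r,user):
  [0] read 0x29 idx=9: raw=0x4E007 flags P=1 W=1 U=1 S=0
  [1] read 0x4E idx=2: raw=0x52007 flags P=1 W=1 U=1 S=0
  [2] read 0x52 idx=18: raw=0x53007 flags P=1 W=1 U=1 S=0
  [3] read 0x53 idx=29: raw=0x54003 flags P=1 W=1 U=0 S=0
  → PROTECTION_VIOLATION  (4 entries read)
#5 VA=0x901C041457E (r,kernel):
  [0] read 0x29 idx=18: raw=0x56007 flags P=1 W=1 U=1 S=0
  [1] read 0x56 idx=7: raw=0x58007 flags P=1 W=1 U=1 S=0
  [2] read 0x58 idx=2: raw=0x5B007 flags P=1 W=1 U=1 S=0
  [3] read 0x5B idx=20: raw=0x5D007 flags P=1 W=1 U=1 S=0
  ✓ 0x5D57E  — 4 lookups

TLB: [["0xA0000200", "0x4D"], ["0x901C0414", "0x5D"]]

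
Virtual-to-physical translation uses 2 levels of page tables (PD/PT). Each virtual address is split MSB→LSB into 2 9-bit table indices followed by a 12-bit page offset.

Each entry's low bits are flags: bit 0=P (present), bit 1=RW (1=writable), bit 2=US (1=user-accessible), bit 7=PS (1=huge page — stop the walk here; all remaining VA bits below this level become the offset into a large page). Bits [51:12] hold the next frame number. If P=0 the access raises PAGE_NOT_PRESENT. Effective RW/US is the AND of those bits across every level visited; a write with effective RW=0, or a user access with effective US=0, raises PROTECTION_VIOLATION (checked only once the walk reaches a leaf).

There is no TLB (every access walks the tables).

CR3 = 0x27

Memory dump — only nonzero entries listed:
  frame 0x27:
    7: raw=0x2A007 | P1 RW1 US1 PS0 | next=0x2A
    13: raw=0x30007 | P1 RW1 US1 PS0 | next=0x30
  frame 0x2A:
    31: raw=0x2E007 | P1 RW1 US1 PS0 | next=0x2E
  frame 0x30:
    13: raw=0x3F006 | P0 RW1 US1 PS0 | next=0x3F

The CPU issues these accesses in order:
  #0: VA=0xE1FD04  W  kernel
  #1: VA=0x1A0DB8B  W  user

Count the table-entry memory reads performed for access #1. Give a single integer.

Walk each access:
#0 VA=0xE1FD04 (w,kernel):
  L0 @0x27[7] → 0x2A007  P=1,RW=1,US=1,PS=0
  L1 @0x2A[31] → 0x2E007  P=1,RW=1,US=1,PS=0
  ⇒ phys 0x2ED04  [2 reads]
#1 VA=0x1A0DB8B (w,user):
  L0 @0x27[13] → 0x30007  P=1,RW=1,US=1,PS=0
  L1 @0x30[13] → 0x3F006  P=0,RW=1,US=1,PS=0
  ⇒ fault: PAGE_NOT_PRESENT  — 2 lookups

Entries read for #1: 2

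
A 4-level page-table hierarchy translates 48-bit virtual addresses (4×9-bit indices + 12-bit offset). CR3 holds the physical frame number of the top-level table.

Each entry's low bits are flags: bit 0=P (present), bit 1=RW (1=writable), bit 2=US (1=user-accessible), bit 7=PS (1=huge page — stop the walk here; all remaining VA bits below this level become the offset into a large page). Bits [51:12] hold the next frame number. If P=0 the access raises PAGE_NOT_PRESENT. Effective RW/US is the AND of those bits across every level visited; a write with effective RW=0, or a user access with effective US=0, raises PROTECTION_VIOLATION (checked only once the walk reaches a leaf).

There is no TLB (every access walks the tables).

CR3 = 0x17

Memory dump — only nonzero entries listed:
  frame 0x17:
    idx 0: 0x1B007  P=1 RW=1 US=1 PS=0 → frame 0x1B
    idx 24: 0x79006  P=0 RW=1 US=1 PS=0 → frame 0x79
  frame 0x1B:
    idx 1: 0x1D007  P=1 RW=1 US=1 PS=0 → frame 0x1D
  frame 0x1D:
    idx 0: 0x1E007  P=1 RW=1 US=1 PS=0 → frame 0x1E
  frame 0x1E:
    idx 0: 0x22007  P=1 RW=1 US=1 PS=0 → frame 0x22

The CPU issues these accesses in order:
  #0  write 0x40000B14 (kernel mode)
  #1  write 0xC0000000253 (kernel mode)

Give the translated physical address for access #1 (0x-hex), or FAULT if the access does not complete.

Walk each access:
#0 VA=0x40000B14 (w,kernel):
  lvl0: tbl 0x17, slot 0 ⇒ 0x1B007 (P1/RW1/US1/PS0)
  lvl1: tbl 0x1B, slot 1 ⇒ 0x1D007 (P1/RW1/US1/PS0)
  lvl2: tbl 0x1D, slot 0 ⇒ 0x1E007 (P1/RW1/US1/PS0)
  lvl3: tbl 0x1E, slot 0 ⇒ 0x22007 (P1/RW1/US1/PS0)
  → PA=0x22B14  (4 entries read)
#1 VA=0xC0000000253 (w,kernel):
  lvl0: tbl 0x17, slot 24 ⇒ 0x79006 (P0/RW1/US1/PS0)
  ⇒ fault: PAGE_NOT_PRESENT  — 1 lookups

Access #1 PA: FAULT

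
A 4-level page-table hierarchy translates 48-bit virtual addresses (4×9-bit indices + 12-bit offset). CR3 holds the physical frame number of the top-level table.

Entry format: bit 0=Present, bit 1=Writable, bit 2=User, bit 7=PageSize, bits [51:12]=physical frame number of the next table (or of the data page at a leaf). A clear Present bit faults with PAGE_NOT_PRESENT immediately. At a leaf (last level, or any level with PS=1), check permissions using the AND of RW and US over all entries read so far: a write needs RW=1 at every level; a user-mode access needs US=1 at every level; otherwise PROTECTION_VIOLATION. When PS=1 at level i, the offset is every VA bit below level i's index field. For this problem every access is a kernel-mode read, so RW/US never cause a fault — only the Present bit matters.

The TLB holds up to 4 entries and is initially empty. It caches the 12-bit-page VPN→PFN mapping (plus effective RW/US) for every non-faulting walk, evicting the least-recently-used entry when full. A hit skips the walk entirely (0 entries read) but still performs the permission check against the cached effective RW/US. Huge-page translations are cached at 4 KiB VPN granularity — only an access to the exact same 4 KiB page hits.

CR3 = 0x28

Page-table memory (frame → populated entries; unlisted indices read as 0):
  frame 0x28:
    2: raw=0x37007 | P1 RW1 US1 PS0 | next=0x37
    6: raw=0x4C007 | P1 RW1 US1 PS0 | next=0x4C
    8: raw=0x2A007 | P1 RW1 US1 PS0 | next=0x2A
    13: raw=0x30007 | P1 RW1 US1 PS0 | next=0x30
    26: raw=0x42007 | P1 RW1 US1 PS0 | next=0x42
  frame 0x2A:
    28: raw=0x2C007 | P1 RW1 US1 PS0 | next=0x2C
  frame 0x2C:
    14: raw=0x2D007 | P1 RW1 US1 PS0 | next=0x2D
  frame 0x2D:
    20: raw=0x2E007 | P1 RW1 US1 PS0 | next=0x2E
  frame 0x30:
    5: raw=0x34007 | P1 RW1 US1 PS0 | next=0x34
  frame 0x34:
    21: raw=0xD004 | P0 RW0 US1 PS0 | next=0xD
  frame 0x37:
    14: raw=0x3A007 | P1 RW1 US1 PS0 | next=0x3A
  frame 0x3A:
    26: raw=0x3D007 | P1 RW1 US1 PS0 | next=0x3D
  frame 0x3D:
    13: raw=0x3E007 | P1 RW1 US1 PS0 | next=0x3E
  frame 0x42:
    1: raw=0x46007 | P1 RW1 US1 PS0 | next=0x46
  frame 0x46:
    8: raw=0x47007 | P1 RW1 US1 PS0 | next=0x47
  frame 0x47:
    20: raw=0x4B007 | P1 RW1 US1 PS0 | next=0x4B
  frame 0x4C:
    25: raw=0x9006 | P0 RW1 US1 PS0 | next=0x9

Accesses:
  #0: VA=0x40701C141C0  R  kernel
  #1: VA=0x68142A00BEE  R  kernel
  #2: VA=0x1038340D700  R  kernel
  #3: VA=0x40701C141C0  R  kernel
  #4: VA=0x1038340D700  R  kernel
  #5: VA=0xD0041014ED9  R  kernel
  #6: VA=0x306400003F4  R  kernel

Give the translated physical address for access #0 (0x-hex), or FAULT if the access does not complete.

Per-access translation:
#0 VA=0x40701C141C0 (r,kernel):
  L0: frame=0x28 idx=8 entry=0x2A007 [P=1 RW=1 US=1 PS=0]
  L1: frame=0x2A idx=28 entry=0x2C007 [P=1 RW=1 US=1 PS=0]
  L2: frame=0x2C idx=14 entry=0x2D007 [P=1 RW=1 US=1 PS=0]
  L3: frame=0x2D idx=20 entry=0x2E007 [P=1 RW=1 US=1 PS=0]
  → PA=0x2E1C0  (4 entries read)
#1 VA=0x68142A00BEE (r,kernel):
  L0: frame=0x28 idx=13 entry=0x30007 [P=1 RW=1 US=1 PS=0]
  L1: frame=0x30 idx=5 entry=0x34007 [P=1 RW=1 US=1 PS=0]
  L2: frame=0x34 idx=21 entry=0xD004 [P=0 RW=0 US=1 PS=0]
  → PAGE_NOT_PRESENT  (3 entries read)
#2 VA=0x1038340D700 (r,kernel):
  L0: frame=0x28 idx=2 entry=0x37007 [P=1 RW=1 US=1 PS=0]
  L1: frame=0x37 idx=14 entry=0x3A007 [P=1 RW=1 US=1 PS=0]
  L2: frame=0x3A idx=26 entry=0x3D007 [P=1 RW=1 US=1 PS=0]
  L3: frame=0x3D idx=13 entry=0x3E007 [P=1 RW=1 US=1 PS=0]
  → PA=0x3E700  (4 entries read)
#3 VA=0x40701C141C0 (r,kernel):
  TLB hit vpn=0x40701C14 → PA=0x2E1C0
#4 VA=0x1038340D700 (r,kernel):
  TLB hit vpn=0x1038340D → PA=0x3E700
#5 VA=0xD0041014ED9 (r,kernel):
  L0: frame=0x28 idx=26 entry=0x42007 [P=1 RW=1 US=1 PS=0]
  L1: frame=0x42 idx=1 entry=0x46007 [P=1 RW=1 US=1 PS=0]
  L2: frame=0x46 idx=8 entry=0x47007 [P=1 RW=1 US=1 PS=0]
  L3: frame=0x47 idx=20 entry=0x4B007 [P=1 RW=1 US=1 PS=0]
  → PA=0x4BED9  (4 entries read)
#6 VA=0x306400003F4 (r,kernel):
  L0: frame=0x28 idx=6 entry=0x4C007 [P=1 RW=1 US=1 PS=0]
  L1: frame=0x4C idx=25 entry=0x9006 [P=0 RW=1 US=1 PS=0]
  → PAGE_NOT_PRESENT  (2 entries read)

Access #0 PA: 0x2E1C0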